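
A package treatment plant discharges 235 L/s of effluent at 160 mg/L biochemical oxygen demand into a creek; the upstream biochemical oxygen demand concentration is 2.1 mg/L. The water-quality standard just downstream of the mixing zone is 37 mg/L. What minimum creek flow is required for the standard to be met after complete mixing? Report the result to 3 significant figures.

Set C_mix = 37: (Q·2.100 + 235.0·160.0) / (Q + 235.0) = 37
→ Q = 235.0·(160.0 − 37)/(37 − 2.100) = 828.2 L/s.

828 L/s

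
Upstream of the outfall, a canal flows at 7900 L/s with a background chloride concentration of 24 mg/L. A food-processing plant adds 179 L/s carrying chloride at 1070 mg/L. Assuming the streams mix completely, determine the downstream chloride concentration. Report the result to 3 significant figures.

Conservation of mass: C = (7900·24.00 + 179.0·1070) / 8079 = 381100/8079 = 47.18 mg/L.

47.2 mg/L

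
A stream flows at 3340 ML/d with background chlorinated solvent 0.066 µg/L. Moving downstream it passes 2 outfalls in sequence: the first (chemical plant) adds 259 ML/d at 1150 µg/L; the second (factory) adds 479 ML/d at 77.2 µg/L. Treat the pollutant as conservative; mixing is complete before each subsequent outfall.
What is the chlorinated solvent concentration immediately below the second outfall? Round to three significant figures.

After outfall 1: Q = 3340 + 259.0 = 3599 ML/d; C = (3340·0.06600 + 259.0·1150)/3599 = 82.82 µg/L.
After outfall 2: Q = 3599 + 479.0 = 4078 ML/d; C = (3599·82.82 + 479.0·77.20)/4078 = 82.16 µg/L.

82.2 µg/L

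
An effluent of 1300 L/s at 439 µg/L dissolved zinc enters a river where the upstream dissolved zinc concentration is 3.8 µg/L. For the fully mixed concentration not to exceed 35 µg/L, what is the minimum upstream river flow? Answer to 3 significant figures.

16800 L/s

Set C_mix = 35: (Q·3.800 + 1300·439.0) / (Q + 1300) = 35
→ Q = 1300·(439.0 − 35)/(35 − 3.800) = 16830 L/s.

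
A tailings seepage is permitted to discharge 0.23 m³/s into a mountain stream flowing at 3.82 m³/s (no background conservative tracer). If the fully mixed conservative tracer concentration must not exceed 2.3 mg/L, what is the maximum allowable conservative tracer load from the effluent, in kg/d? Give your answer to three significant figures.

805 kg/d

Mass balance at the limit: 3.820·0 + 0.2300·Cₑ = 4.050·2.3 → Cₑ = 40.50 mg/L.
Load = 0.2300 m³/s × 40.50 g/m³ × 86 400 s/d = 804.8 kg/d.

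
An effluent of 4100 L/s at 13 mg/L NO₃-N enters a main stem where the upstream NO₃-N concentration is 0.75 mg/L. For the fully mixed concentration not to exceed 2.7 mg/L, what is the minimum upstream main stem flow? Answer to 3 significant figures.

Set C_mix = 2.7: (Q·0.7500 + 4100·13.00) / (Q + 4100) = 2.7
→ Q = 4100·(13.00 − 2.7)/(2.7 − 0.7500) = 21660 L/s.

21700 L/s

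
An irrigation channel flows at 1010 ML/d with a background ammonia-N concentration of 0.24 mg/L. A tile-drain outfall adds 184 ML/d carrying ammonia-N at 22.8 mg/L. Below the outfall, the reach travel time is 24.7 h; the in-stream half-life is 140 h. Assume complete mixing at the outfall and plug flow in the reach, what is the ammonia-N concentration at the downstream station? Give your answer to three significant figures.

3.29 mg/L

Mixed concentration C = ΣQC/ΣQ = (1010·0.2400 + 184.0·22.80) / 1194 = 4438/1194 = 3.717 mg/L.
Half-life 140 h → k = ln 2 / 140 = 0.004951 h⁻¹ = 0.1188 d⁻¹.
First-order decay: C = 3.717·exp(−k·t) = 3.717·0.8849 = 3.289 mg/L.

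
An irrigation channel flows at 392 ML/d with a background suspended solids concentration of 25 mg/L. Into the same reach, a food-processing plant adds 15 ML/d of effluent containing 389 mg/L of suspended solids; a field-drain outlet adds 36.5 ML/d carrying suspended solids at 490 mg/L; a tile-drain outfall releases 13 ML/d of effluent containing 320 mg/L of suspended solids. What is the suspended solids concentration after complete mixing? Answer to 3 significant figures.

82.5 mg/L

Mass balance: C = (392.0·25.00 + 15.00·389.0 + 36.50·490.0 + 13.00·320.0) / 456.5 = 37680/456.5 = 82.54 mg/L.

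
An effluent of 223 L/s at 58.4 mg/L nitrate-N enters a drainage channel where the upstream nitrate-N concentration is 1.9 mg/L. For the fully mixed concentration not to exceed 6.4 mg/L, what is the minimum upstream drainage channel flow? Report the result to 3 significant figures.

Set C_mix = 6.4: (Q·1.900 + 223.0·58.40) / (Q + 223.0) = 6.4
→ Q = 223.0·(58.40 − 6.4)/(6.4 − 1.900) = 2577 L/s.

2580 L/s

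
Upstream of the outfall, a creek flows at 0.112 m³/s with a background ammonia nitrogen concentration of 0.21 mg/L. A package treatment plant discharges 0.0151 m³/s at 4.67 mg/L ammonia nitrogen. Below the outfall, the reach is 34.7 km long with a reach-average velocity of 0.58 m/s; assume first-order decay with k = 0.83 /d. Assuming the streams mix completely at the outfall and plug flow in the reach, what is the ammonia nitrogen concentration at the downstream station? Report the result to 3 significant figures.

Mixed concentration C = ΣQC/ΣQ = (0.1120·0.2100 + 0.01510·4.670) / 0.1271 = 0.09404/0.1271 = 0.7399 mg/L.
Travel time t = 34.7·1000 / 0.58 = 59830 s = 16.62 h.
First-order decay: C = 0.7399·exp(−k·t) = 0.7399·0.5629 = 0.4164 mg/L.

0.416 mg/L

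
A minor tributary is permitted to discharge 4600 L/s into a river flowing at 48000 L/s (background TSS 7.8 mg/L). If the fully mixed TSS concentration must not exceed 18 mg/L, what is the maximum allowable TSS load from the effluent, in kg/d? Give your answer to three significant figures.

49500 kg/d

Mass balance at the limit: 48000·7.800 + 4600·Cₑ = 52600·18 → Cₑ = 124.4 mg/L.
4600 L/s = 4.600 m³/s. Load = 4.600 m³/s × 124.4 g/m³ × 86 400 s/d = 49460 kg/d.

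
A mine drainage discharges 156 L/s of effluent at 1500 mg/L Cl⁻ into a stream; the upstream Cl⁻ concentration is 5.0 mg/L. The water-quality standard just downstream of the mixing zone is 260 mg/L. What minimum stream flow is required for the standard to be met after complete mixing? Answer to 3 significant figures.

759 L/s

Set C_mix = 260: (Q·5.000 + 156.0·1500) / (Q + 156.0) = 260
→ Q = 156.0·(1500 − 260)/(260 − 5.000) = 758.6 L/s.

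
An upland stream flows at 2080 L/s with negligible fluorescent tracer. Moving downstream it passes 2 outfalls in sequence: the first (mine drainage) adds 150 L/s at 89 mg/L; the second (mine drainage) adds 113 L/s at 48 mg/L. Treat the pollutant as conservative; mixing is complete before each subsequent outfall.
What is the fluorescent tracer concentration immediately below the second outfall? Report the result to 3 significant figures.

8.01 mg/L

Below outfall 1: Q → 2230 L/s, C = (2080·0 + 150.0·89.00)/2230 = 5.987 mg/L.
Below outfall 2: Q → 2343 L/s, C = (2230·5.987 + 113.0·48.00)/2343 = 8.013 mg/L.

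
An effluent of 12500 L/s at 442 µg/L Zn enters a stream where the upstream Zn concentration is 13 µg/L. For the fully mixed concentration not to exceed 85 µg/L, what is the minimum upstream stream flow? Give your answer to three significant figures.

62000 L/s

Set C_mix = 85: (Q·13.00 + 12500·442.0) / (Q + 12500) = 85
→ Q = 12500·(442.0 − 85)/(85 − 13.00) = 61980 L/s.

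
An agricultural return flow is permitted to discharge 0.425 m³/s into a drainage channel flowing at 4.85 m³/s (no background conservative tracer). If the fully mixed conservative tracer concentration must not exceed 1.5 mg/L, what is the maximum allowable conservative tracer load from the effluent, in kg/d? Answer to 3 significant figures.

Mass balance at the limit: 4.850·0 + 0.4250·Cₑ = 5.275·1.5 → Cₑ = 18.62 mg/L.
Load = 0.4250 m³/s × 18.62 g/m³ × 86 400 s/d = 683.6 kg/d.

684 kg/d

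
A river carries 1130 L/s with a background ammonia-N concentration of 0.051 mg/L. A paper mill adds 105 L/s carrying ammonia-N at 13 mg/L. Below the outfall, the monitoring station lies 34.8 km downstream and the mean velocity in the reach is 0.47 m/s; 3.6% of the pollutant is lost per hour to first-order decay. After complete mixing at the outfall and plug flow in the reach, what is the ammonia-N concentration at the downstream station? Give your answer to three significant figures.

0.542 mg/L

Mixed concentration C = ΣQC/ΣQ = (1130·0.05100 + 105.0·13.00) / 1235 = 1423/1235 = 1.152 mg/L.
Travel time t = 34.8·1000 / 0.47 = 74040 s = 20.57 h.
3.6%/h lost → k = −ln(1 − 0.036) = 0.03666 h⁻¹.
After decay, C = 1.152 × e^(−kt) = 1.152 × 0.4704 = 0.5419 mg/L.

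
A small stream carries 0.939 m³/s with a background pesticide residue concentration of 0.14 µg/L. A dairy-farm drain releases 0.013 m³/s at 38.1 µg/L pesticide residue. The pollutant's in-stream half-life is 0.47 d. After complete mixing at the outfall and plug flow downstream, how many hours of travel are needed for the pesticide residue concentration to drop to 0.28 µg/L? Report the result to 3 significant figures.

Mixed concentration C = ΣQC/ΣQ = (0.9390·0.1400 + 0.01300·38.10) / 0.9520 = 0.6268/0.9520 = 0.6584 µg/L.
Half-life 0.47 d → k = ln 2 / 0.47 = 1.475 d⁻¹.
0.6584·exp(−k·t) = 0.28 → t = ln(0.6584/0.28)/k = 50090 s = 13.91 h.

13.9 h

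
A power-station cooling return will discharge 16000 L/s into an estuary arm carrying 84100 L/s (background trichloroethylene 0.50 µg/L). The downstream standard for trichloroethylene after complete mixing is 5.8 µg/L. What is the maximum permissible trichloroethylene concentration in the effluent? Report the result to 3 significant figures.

33.7 µg/L

At the limit, (Qr·Cr + Qe·Cₑ)/(Qr + Qe) = 5.8:
Cₑ = (100100·5.8 − 84100·0.5000) / 16000 = 33.66 µg/L.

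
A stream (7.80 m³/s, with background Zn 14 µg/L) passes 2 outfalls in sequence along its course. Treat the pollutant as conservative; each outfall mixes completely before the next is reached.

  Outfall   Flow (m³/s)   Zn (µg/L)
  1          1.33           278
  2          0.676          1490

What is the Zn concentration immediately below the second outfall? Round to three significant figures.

152 µg/L

Outfall 1: combined Q = 9.130 m³/s; C = (7.800·14.00 + 1.330·278.0)/9.130 = 52.46 µg/L.
Outfall 2: combined Q = 9.806 m³/s; C = (9.130·52.46 + 0.6760·1490)/9.806 = 151.6 µg/L.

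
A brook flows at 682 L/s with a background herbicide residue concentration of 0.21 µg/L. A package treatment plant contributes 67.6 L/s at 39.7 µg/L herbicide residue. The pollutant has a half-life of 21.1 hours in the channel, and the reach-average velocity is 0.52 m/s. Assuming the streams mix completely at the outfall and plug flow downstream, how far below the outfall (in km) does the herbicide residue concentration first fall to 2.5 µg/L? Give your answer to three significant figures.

23.4 km

Mass balance: C = (682.0·0.2100 + 67.60·39.70) / 749.6 = 2827/749.6 = 3.771 µg/L.
Half-life 21.1 h → k = ln 2 / 21.1 = 0.03285 h⁻¹ = 0.7884 d⁻¹.
Set 3.771·exp(−k·t) = 2.5 → t = ln(3.771/2.5)/k = 45050 s = 12.51 h.
Distance = v·t = 0.52·45050 = 23430 m = 23.43 km.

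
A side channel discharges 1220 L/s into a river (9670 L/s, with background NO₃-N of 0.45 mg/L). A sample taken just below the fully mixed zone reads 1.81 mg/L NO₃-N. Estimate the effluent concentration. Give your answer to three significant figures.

Mass balance: 9670·0.4500 + 1220·Cₑ = 10890·1.810
→ Cₑ = (10890·1.810 − 9670·0.4500) / 1220 = 12.59 mg/L.

12.6 mg/L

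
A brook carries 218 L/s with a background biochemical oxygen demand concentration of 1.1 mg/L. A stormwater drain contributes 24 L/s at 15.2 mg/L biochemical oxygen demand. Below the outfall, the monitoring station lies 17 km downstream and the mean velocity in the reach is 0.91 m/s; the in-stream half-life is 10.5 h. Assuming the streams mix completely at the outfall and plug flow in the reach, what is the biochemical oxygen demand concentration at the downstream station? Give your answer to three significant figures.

Flow-weighted average: C = (218.0·1.100 + 24.00·15.20) / 242.0 = 604.6/242.0 = 2.498 mg/L.
Travel time t = 17·1000 / 0.91 = 18680 s = 5.189 h.
Half-life 10.5 h → k = ln 2 / 10.5 = 0.06601 h⁻¹ = 1.584 d⁻¹.
Decay over the reach: 2.498·exp(−kt) = 2.498·0.7099 = 1.774 mg/L.

1.77 mg/L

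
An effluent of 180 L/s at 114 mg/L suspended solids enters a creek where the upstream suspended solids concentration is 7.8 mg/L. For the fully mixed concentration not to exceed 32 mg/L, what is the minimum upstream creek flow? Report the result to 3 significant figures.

Set C_mix = 32: (Q·7.800 + 180.0·114.0) / (Q + 180.0) = 32
→ Q = 180.0·(114.0 − 32)/(32 − 7.800) = 609.9 L/s.

610 L/s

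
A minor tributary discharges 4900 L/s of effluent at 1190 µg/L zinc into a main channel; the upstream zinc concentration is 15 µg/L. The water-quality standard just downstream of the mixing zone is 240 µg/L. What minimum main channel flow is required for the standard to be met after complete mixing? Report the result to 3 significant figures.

20700 L/s

Set C_mix = 240: (Q·15.00 + 4900·1190) / (Q + 4900) = 240
→ Q = 4900·(1190 − 240)/(240 − 15.00) = 20690 L/s.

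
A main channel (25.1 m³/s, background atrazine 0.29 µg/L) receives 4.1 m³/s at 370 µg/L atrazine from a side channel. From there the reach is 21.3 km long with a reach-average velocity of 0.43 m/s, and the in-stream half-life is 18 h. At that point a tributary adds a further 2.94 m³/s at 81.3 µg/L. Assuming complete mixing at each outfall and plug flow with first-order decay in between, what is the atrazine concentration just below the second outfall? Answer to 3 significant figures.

35.4 µg/L

Conservation of mass: C = (25.10·0.2900 + 4.100·370.0) / 29.20 = 1524/29.20 = 52.20 µg/L; combined flow 29.20 m³/s.
Travel time t = 21.3·1000 / 0.43 = 49530 s = 13.76 h.
Half-life 18 h → k = ln 2 / 18 = 0.03851 h⁻¹ = 0.9242 d⁻¹.
Decay over the reach: 52.20·exp(−kt) = 52.20·0.5887 = 30.73 µg/L.
At the second outfall, C = (29.20·30.73 + 2.940·81.30) / (29.20 + 2.940) = 35.36 µg/L.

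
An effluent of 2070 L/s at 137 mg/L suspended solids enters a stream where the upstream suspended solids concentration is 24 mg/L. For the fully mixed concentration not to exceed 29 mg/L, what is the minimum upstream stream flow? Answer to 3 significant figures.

Set C_mix = 29: (Q·24.00 + 2070·137.0) / (Q + 2070) = 29
→ Q = 2070·(137.0 − 29)/(29 − 24.00) = 44710 L/s.

44700 L/s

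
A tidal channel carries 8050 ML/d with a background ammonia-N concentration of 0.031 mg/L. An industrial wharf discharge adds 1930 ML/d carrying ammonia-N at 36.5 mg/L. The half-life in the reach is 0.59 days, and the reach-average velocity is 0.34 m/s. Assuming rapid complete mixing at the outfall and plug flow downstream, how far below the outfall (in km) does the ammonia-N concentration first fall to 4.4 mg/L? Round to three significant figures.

11.9 km

Mixed concentration C = ΣQC/ΣQ = (8050·0.03100 + 1930·36.50) / 9980 = 70690/9980 = 7.084 mg/L.
Half-life 0.59 d → k = ln 2 / 0.59 = 1.175 d⁻¹.
Set 7.084·exp(−k·t) = 4.4 → t = ln(7.084/4.4)/k = 35020 s = 9.728 h.
Distance = v·t = 0.34·35020 = 11910 m = 11.91 km.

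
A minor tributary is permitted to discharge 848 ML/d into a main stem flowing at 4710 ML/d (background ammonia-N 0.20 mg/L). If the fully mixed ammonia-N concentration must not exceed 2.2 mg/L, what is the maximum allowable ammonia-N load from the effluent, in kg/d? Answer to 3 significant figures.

11300 kg/d

Mass balance at the limit: 4710·0.2000 + 848.0·Cₑ = 5558·2.2 → Cₑ = 13.31 mg/L.
848.0 ML/d = 9.815 m³/s. Load = 9.815 m³/s × 13.31 g/m³ × 86 400 s/d = 11290 kg/d.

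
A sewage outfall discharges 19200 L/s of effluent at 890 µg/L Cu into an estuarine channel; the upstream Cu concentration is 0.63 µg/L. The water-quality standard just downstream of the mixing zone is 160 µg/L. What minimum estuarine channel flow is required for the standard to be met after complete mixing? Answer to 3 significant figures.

87900 L/s

Set C_mix = 160: (Q·0.6300 + 19200·890.0) / (Q + 19200) = 160
→ Q = 19200·(890.0 − 160)/(160 − 0.6300) = 87950 L/s.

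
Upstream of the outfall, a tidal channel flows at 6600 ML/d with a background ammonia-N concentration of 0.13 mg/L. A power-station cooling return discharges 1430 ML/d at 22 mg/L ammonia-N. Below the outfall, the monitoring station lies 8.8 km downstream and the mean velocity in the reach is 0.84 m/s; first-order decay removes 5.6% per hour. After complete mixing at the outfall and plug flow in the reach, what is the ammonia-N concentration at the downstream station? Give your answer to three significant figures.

Flow-weighted average: C = (6600·0.1300 + 1430·22.00) / 8030 = 32320/8030 = 4.025 mg/L.
Travel time t = 8.8·1000 / 0.84 = 10480 s = 2.910 h.
5.6%/h lost → k = −ln(1 − 0.056) = 0.05763 h⁻¹.
First-order decay: C = 4.025·exp(−k·t) = 4.025·0.8456 = 3.403 mg/L.

3.40 mg/L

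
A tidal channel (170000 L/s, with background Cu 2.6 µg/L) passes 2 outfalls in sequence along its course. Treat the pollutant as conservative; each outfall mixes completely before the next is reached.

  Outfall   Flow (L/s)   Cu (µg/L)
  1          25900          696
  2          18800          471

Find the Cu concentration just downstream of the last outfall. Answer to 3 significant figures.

Below outfall 1: Q → 195900 L/s, C = (170000·2.600 + 25900·696.0)/195900 = 94.27 µg/L.
Below outfall 2: Q → 214700 L/s, C = (195900·94.27 + 18800·471.0)/214700 = 127.3 µg/L.

127 µg/L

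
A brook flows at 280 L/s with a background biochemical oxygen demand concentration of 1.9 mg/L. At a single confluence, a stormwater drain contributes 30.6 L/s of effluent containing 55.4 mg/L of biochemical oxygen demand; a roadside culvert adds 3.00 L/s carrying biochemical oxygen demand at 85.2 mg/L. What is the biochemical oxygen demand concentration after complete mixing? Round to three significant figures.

Mixed concentration C = ΣQC/ΣQ = (280.0·1.900 + 30.60·55.40 + 3.000·85.20) / 313.6 = 2483/313.6 = 7.917 mg/L.

7.92 mg/L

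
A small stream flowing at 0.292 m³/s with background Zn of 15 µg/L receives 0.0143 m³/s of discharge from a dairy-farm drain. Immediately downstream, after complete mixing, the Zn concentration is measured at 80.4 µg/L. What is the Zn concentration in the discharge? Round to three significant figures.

Mass balance: 0.2920·15.00 + 0.01430·Cₑ = 0.3063·80.40
→ Cₑ = (0.3063·80.40 − 0.2920·15.00) / 0.01430 = 1416 µg/L.

1420 µg/L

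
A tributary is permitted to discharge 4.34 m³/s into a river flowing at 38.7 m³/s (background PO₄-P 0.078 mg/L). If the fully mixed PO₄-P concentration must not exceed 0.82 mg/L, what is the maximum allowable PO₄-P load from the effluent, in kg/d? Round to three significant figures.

Mass balance at the limit: 38.70·0.07800 + 4.340·Cₑ = 43.04·0.82 → Cₑ = 7.436 mg/L.
Load = 4.340 m³/s × 7.436 g/m³ × 86 400 s/d = 2788 kg/d.

2790 kg/d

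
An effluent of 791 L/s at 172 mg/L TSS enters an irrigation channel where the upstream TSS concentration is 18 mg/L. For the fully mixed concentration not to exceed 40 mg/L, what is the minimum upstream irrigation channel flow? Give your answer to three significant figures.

Set C_mix = 40: (Q·18.00 + 791.0·172.0) / (Q + 791.0) = 40
→ Q = 791.0·(172.0 − 40)/(40 − 18.00) = 4746 L/s.

4750 L/s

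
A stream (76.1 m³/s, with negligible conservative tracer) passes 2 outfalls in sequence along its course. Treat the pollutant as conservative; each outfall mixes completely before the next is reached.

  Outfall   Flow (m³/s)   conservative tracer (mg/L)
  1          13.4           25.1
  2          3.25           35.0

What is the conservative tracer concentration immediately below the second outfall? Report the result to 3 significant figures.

4.85 mg/L

After outfall 1: Q = 76.10 + 13.40 = 89.50 m³/s; C = (76.10·0 + 13.40·25.10)/89.50 = 3.758 mg/L.
After outfall 2: Q = 89.50 + 3.250 = 92.75 m³/s; C = (89.50·3.758 + 3.250·35.00)/92.75 = 4.853 mg/L.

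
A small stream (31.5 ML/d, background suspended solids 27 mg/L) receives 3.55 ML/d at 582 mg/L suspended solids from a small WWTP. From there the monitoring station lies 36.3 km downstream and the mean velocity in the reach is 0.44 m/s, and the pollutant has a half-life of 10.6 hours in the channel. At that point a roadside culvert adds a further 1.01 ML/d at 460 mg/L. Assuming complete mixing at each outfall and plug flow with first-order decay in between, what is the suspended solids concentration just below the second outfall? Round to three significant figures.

After mixing, C = (31.50·27.00 + 3.550·582.0) / 35.05 = 2917/35.05 = 83.21 mg/L; combined flow 35.05 ML/d.
Travel time t = 36.3·1000 / 0.44 = 82500 s = 22.92 h.
Half-life 10.6 h → k = ln 2 / 10.6 = 0.06539 h⁻¹ = 1.569 d⁻¹.
First-order decay: C = 83.21·exp(−k·t) = 83.21·0.2235 = 18.59 mg/L.
Second outfall: C = (35.05·18.59 + 1.010·460.0)/36.06 = 30.96 mg/L.

31.0 mg/L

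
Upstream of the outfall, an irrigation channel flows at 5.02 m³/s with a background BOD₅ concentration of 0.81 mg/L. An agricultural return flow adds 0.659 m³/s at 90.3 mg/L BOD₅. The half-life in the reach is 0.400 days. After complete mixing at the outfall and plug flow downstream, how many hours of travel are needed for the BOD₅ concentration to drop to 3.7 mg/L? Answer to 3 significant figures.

15.3 h

Mass balance: C = (5.020·0.8100 + 0.6590·90.30) / 5.679 = 63.57/5.679 = 11.19 mg/L.
Half-life 0.400 d → k = ln 2 / 0.400 = 1.733 d⁻¹.
11.19·exp(−k·t) = 3.7 → t = ln(11.19/3.7)/k = 55200 s = 15.33 h.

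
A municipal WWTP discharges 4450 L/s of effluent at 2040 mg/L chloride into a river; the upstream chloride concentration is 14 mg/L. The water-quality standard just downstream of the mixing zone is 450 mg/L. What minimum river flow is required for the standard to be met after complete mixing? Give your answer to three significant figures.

Set C_mix = 450: (Q·14.00 + 4450·2040) / (Q + 4450) = 450
→ Q = 4450·(2040 − 450)/(450 − 14.00) = 16230 L/s.

16200 L/s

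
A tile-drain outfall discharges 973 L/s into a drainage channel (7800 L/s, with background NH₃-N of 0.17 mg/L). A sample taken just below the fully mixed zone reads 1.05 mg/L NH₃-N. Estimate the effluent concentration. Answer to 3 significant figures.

8.10 mg/L

Mass balance: 7800·0.1700 + 973.0·Cₑ = 8773·1.050
→ Cₑ = (8773·1.050 − 7800·0.1700) / 973.0 = 8.104 mg/L.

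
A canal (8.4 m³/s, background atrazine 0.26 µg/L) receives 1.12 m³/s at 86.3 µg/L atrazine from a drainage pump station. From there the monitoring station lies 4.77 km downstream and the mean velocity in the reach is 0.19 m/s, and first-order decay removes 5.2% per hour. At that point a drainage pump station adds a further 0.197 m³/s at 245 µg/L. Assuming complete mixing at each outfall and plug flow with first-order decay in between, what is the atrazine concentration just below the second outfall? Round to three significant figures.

Conservation of mass: C = (8.400·0.2600 + 1.120·86.30) / 9.520 = 98.84/9.520 = 10.38 µg/L; combined flow 9.520 m³/s.
Travel time t = 4.77·1000 / 0.19 = 25110 s = 6.974 h.
5.2%/h lost → k = −ln(1 − 0.052) = 0.05340 h⁻¹.
Applying C = C₀e^(−kt): 10.38 × 0.6891 = 7.154 µg/L.
At the second outfall, C = (9.520·7.154 + 0.1970·245.0) / (9.520 + 0.1970) = 11.98 µg/L.

12.0 µg/L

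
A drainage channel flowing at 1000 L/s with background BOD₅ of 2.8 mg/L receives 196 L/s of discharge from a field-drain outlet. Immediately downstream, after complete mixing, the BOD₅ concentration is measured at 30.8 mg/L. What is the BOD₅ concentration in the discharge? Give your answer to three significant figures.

Mass balance: 1000·2.800 + 196.0·Cₑ = 1196·30.80
→ Cₑ = (1196·30.80 − 1000·2.800) / 196.0 = 173.7 mg/L.

174 mg/L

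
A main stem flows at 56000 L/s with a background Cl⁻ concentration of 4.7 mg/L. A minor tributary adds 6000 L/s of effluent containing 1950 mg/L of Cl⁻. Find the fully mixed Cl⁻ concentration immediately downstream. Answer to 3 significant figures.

Flow-weighted average: C = (56000·4.700 + 6000·1950) / 62000 = 11960000/62000 = 193.0 mg/L.

193 mg/L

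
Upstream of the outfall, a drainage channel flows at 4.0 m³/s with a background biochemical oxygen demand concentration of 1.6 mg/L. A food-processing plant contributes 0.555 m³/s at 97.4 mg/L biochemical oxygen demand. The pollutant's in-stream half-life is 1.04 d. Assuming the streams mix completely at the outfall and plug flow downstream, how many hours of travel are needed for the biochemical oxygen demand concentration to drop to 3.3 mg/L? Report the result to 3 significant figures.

Flow-weighted average: C = (4.000·1.600 + 0.5550·97.40) / 4.555 = 60.46/4.555 = 13.27 mg/L.
Half-life 1.04 d → k = ln 2 / 1.04 = 0.6665 d⁻¹.
13.27·exp(−k·t) = 3.3 → t = ln(13.27/3.3)/k = 180400 s = 50.12 h.

50.1 h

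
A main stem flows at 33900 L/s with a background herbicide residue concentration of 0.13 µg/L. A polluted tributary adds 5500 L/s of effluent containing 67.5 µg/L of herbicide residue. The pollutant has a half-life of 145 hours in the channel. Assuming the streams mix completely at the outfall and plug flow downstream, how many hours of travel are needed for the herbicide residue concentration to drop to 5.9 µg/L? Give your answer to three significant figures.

100 h

Mass balance: C = (33900·0.1300 + 5500·67.50) / 39400 = 375700/39400 = 9.534 µg/L.
Half-life 145 h → k = ln 2 / 145 = 0.004780 h⁻¹ = 0.1147 d⁻¹.
9.534·exp(−k·t) = 5.9 → t = ln(9.534/5.9)/k = 361500 s = 100.4 h.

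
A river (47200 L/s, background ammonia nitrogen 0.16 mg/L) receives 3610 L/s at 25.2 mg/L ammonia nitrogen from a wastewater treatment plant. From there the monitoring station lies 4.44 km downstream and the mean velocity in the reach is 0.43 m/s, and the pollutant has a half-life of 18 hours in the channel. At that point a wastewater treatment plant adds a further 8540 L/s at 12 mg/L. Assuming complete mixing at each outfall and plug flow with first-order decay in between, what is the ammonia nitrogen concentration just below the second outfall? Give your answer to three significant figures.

3.21 mg/L

Mixed concentration C = ΣQC/ΣQ = (47200·0.1600 + 3610·25.20) / 50810 = 98520/50810 = 1.939 mg/L; combined flow 50810 L/s.
Travel time t = 4.44·1000 / 0.43 = 10330 s = 2.868 h.
Half-life 18 h → k = ln 2 / 18 = 0.03851 h⁻¹ = 0.9242 d⁻¹.
After decay, C = 1.939 × e^(−kt) = 1.939 × 0.8954 = 1.736 mg/L.
Second outfall: C = (50810·1.736 + 8540·12.00)/59350 = 3.213 mg/L.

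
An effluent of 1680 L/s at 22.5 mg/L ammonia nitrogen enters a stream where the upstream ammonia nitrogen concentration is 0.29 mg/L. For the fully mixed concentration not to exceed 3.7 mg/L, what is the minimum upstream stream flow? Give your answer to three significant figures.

Set C_mix = 3.7: (Q·0.2900 + 1680·22.50) / (Q + 1680) = 3.7
→ Q = 1680·(22.50 − 3.7)/(3.7 − 0.2900) = 9262 L/s.

9260 L/s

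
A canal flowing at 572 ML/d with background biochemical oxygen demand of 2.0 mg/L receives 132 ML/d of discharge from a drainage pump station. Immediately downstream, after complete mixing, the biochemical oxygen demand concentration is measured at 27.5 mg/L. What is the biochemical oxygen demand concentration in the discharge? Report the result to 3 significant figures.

138 mg/L

Mass balance: 572.0·2.000 + 132.0·Cₑ = 704.0·27.50
→ Cₑ = (704.0·27.50 − 572.0·2.000) / 132.0 = 138.0 mg/L.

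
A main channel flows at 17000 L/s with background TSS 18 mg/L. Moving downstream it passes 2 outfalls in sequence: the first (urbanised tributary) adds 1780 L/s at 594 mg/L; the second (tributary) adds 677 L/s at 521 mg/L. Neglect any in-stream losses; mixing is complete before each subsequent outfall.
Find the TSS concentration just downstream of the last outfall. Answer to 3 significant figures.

88.2 mg/L

Outfall 1: combined Q = 18780 L/s; C = (17000·18.00 + 1780·594.0)/18780 = 72.59 mg/L.
Outfall 2: combined Q = 19460 L/s; C = (18780·72.59 + 677.0·521.0)/19460 = 88.20 mg/L.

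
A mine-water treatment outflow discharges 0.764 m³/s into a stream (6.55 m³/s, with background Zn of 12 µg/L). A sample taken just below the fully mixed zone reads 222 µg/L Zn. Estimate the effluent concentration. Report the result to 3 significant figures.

2020 µg/L

Mass balance: 6.550·12.00 + 0.7640·Cₑ = 7.314·222.0
→ Cₑ = (7.314·222.0 − 6.550·12.00) / 0.7640 = 2022 µg/L.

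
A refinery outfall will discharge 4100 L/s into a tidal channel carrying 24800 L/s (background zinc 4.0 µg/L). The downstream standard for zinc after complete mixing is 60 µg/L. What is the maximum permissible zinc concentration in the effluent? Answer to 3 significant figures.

At the limit, (Qr·Cr + Qe·Cₑ)/(Qr + Qe) = 60:
Cₑ = (28900·60 − 24800·4.000) / 4100 = 398.7 µg/L.

399 µg/L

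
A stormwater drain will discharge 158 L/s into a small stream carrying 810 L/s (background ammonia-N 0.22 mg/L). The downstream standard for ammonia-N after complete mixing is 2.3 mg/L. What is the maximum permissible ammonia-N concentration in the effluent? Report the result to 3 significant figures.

At the limit, (Qr·Cr + Qe·Cₑ)/(Qr + Qe) = 2.3:
Cₑ = (968.0·2.3 − 810.0·0.2200) / 158.0 = 12.96 mg/L.

13.0 mg/L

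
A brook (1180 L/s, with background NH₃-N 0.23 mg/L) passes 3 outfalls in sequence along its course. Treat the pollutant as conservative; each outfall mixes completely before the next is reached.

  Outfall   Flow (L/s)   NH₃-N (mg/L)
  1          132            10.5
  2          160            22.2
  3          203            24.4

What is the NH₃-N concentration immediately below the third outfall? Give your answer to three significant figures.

Below outfall 1: Q → 1312 L/s, C = (1180·0.2300 + 132.0·10.50)/1312 = 1.263 mg/L.
Below outfall 2: Q → 1472 L/s, C = (1312·1.263 + 160.0·22.20)/1472 = 3.539 mg/L.
Below outfall 3: Q → 1675 L/s, C = (1472·3.539 + 203.0·24.40)/1675 = 6.067 mg/L.

6.07 mg/L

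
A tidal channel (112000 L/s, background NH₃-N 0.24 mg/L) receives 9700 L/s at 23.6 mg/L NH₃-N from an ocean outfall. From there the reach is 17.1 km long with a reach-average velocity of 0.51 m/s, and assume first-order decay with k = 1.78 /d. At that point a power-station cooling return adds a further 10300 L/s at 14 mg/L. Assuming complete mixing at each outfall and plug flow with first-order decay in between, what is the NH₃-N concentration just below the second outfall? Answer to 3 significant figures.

2.06 mg/L

Mixed concentration C = ΣQC/ΣQ = (112000·0.2400 + 9700·23.60) / 121700 = 255800/121700 = 2.102 mg/L; combined flow 121700 L/s.
Travel time t = 17.1·1000 / 0.51 = 33530 s = 9.314 h.
After decay, C = 2.102 × e^(−kt) = 2.102 × 0.5012 = 1.053 mg/L.
At the second outfall, C = (121700·1.053 + 10300·14.00) / (121700 + 10300) = 2.064 mg/L.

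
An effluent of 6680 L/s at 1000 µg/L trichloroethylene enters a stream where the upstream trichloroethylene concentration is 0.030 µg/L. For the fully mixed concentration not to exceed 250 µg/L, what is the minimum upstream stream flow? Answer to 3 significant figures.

Set C_mix = 250: (Q·0.03000 + 6680·1000) / (Q + 6680) = 250
→ Q = 6680·(1000 − 250)/(250 − 0.03000) = 20040 L/s.

20000 L/s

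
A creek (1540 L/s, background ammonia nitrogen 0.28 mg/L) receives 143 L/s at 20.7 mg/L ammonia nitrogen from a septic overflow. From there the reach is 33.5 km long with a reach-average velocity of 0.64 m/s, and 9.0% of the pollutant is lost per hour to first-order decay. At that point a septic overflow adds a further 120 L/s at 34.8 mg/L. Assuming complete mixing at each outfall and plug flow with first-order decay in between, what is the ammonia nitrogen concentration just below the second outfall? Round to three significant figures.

2.79 mg/L

Mass balance: C = (1540·0.2800 + 143.0·20.70) / 1683 = 3391/1683 = 2.015 mg/L; combined flow 1683 L/s.
Travel time t = 33.5·1000 / 0.64 = 52340 s = 14.54 h.
9.0%/h lost → k = −ln(1 − 0.09) = 0.09431 h⁻¹.
After decay, C = 2.015 × e^(−kt) = 2.015 × 0.2538 = 0.5114 mg/L.
At the second outfall, C = (1683·0.5114 + 120.0·34.80) / (1683 + 120.0) = 2.793 mg/L.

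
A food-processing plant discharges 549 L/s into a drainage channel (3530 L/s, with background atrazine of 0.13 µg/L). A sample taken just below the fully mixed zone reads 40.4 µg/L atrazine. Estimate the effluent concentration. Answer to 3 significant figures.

299 µg/L

Mass balance: 3530·0.1300 + 549.0·Cₑ = 4079·40.40
→ Cₑ = (4079·40.40 − 3530·0.1300) / 549.0 = 299.3 µg/L.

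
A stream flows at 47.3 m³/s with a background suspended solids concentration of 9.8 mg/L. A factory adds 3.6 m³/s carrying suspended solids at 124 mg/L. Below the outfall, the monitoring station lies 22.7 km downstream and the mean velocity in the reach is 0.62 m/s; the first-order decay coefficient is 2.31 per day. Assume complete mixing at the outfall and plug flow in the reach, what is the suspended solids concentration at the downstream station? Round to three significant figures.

Mass balance: C = (47.30·9.800 + 3.600·124.0) / 50.90 = 909.9/50.90 = 17.88 mg/L.
Travel time t = 22.7·1000 / 0.62 = 36610 s = 10.17 h.
First-order decay: C = 17.88·exp(−k·t) = 17.88·0.3757 = 6.717 mg/L.

6.72 mg/L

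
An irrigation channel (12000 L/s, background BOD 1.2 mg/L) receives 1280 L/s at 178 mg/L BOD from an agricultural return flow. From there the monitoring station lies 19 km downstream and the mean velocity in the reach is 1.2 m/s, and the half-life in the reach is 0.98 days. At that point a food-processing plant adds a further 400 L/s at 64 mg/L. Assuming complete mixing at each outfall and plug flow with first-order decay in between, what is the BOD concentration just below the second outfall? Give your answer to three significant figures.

17.4 mg/L

Mixed concentration C = ΣQC/ΣQ = (12000·1.200 + 1280·178.0) / 13280 = 242200/13280 = 18.24 mg/L; combined flow 13280 L/s.
Travel time t = 19·1000 / 1.2 = 15830 s = 4.398 h.
Half-life 0.98 d → k = ln 2 / 0.98 = 0.7073 d⁻¹.
Decay over the reach: 18.24·exp(−kt) = 18.24·0.8784 = 16.02 mg/L.
Second outfall: C = (13280·16.02 + 400.0·64.00)/13680 = 17.43 mg/L.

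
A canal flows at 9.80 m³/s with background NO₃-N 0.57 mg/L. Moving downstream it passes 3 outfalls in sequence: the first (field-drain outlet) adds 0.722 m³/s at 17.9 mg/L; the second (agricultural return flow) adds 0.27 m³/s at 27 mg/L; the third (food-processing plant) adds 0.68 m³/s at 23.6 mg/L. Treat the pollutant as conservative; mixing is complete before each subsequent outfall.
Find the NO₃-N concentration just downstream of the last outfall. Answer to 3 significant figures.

3.65 mg/L

Below outfall 1: Q → 10.52 m³/s, C = (9.800·0.5700 + 0.7220·17.90)/10.52 = 1.759 mg/L.
Below outfall 2: Q → 10.79 m³/s, C = (10.52·1.759 + 0.2700·27.00)/10.79 = 2.391 mg/L.
Below outfall 3: Q → 11.47 m³/s, C = (10.79·2.391 + 0.6800·23.60)/11.47 = 3.648 mg/L.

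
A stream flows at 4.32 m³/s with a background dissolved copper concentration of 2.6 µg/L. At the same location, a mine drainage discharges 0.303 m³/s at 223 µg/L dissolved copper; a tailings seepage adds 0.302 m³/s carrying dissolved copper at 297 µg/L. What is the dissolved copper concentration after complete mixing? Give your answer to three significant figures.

34.2 µg/L

Mixed concentration C = ΣQC/ΣQ = (4.320·2.600 + 0.3030·223.0 + 0.3020·297.0) / 4.925 = 168.5/4.925 = 34.21 µg/L.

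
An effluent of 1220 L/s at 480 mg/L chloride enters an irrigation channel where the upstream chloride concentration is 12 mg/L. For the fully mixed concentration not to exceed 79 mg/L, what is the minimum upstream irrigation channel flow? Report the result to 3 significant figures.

7300 L/s

Set C_mix = 79: (Q·12.00 + 1220·480.0) / (Q + 1220) = 79
→ Q = 1220·(480.0 − 79)/(79 − 12.00) = 7302 L/s.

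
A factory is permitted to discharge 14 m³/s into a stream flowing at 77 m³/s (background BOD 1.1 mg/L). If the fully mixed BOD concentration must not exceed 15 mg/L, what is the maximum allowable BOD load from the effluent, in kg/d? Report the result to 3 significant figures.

Mass balance at the limit: 77.00·1.100 + 14.00·Cₑ = 91.00·15 → Cₑ = 91.45 mg/L.
Load = 14.00 m³/s × 91.45 g/m³ × 86 400 s/d = 110600 kg/d.

111000 kg/d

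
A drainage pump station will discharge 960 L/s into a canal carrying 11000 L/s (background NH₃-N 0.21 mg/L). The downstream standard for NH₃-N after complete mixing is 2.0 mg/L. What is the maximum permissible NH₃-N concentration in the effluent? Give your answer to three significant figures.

22.5 mg/L

At the limit, (Qr·Cr + Qe·Cₑ)/(Qr + Qe) = 2.0:
Cₑ = (11960·2.0 − 11000·0.2100) / 960.0 = 22.51 mg/L.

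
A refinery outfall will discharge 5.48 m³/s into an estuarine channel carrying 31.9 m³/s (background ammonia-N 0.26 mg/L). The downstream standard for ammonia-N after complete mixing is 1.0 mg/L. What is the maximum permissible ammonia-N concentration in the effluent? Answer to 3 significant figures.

5.31 mg/L

At the limit, (Qr·Cr + Qe·Cₑ)/(Qr + Qe) = 1.0:
Cₑ = (37.38·1.0 − 31.90·0.2600) / 5.480 = 5.308 mg/L.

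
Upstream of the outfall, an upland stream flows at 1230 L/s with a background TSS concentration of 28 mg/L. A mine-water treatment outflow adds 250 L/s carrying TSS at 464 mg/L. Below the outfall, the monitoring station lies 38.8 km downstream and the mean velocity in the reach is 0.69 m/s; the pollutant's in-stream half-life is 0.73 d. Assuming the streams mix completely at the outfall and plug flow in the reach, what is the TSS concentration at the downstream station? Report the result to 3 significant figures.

Mass balance: C = (1230·28.00 + 250.0·464.0) / 1480 = 150400/1480 = 101.6 mg/L.
Travel time t = 38.8·1000 / 0.69 = 56230 s = 15.62 h.
Half-life 0.73 d → k = ln 2 / 0.73 = 0.9495 d⁻¹.
Decay over the reach: 101.6·exp(−kt) = 101.6·0.5390 = 54.79 mg/L.

54.8 mg/L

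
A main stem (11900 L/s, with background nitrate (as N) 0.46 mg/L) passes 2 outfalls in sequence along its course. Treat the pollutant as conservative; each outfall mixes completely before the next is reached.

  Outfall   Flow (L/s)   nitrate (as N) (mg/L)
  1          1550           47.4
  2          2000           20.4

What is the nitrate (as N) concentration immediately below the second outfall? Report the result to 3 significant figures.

7.75 mg/L

Outfall 1: combined Q = 13450 L/s; C = (11900·0.4600 + 1550·47.40)/13450 = 5.869 mg/L.
Outfall 2: combined Q = 15450 L/s; C = (13450·5.869 + 2000·20.40)/15450 = 7.750 mg/L.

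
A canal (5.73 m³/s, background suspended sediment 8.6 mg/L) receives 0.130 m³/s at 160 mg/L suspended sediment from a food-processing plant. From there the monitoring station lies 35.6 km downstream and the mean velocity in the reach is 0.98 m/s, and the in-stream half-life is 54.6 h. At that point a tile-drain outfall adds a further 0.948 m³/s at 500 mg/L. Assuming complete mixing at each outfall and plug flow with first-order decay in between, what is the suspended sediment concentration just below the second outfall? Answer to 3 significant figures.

Flow-weighted average: C = (5.730·8.600 + 0.1300·160.0) / 5.860 = 70.08/5.860 = 11.96 mg/L; combined flow 5.860 m³/s.
Travel time t = 35.6·1000 / 0.98 = 36330 s = 10.09 h.
Half-life 54.6 h → k = ln 2 / 54.6 = 0.01270 h⁻¹ = 0.3047 d⁻¹.
First-order decay: C = 11.96·exp(−k·t) = 11.96·0.8798 = 10.52 mg/L.
At the second outfall, C = (5.860·10.52 + 0.9480·500.0) / (5.860 + 0.9480) = 78.68 mg/L.

78.7 mg/L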